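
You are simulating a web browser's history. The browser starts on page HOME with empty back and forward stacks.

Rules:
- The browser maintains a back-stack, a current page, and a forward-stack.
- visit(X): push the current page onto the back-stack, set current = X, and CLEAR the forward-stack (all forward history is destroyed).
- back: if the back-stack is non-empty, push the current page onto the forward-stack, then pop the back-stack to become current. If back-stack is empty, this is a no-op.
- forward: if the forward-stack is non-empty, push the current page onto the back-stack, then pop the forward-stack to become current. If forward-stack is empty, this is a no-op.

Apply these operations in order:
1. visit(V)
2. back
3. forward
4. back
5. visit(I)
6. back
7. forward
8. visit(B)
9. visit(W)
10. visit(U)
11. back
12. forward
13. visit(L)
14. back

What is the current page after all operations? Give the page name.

After 1 (visit(V)): cur=V back=1 fwd=0
After 2 (back): cur=HOME back=0 fwd=1
After 3 (forward): cur=V back=1 fwd=0
After 4 (back): cur=HOME back=0 fwd=1
After 5 (visit(I)): cur=I back=1 fwd=0
After 6 (back): cur=HOME back=0 fwd=1
After 7 (forward): cur=I back=1 fwd=0
After 8 (visit(B)): cur=B back=2 fwd=0
After 9 (visit(W)): cur=W back=3 fwd=0
After 10 (visit(U)): cur=U back=4 fwd=0
After 11 (back): cur=W back=3 fwd=1
After 12 (forward): cur=U back=4 fwd=0
After 13 (visit(L)): cur=L back=5 fwd=0
After 14 (back): cur=U back=4 fwd=1

Answer: U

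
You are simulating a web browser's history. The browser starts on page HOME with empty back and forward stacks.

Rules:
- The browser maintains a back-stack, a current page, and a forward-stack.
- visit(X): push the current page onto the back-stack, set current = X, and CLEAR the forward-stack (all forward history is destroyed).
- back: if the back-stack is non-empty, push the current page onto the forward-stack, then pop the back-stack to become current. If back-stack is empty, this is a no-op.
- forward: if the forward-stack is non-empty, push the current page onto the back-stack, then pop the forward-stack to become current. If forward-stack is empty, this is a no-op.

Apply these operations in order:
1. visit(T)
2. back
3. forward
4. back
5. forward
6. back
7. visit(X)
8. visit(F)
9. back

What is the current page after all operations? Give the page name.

After 1 (visit(T)): cur=T back=1 fwd=0
After 2 (back): cur=HOME back=0 fwd=1
After 3 (forward): cur=T back=1 fwd=0
After 4 (back): cur=HOME back=0 fwd=1
After 5 (forward): cur=T back=1 fwd=0
After 6 (back): cur=HOME back=0 fwd=1
After 7 (visit(X)): cur=X back=1 fwd=0
After 8 (visit(F)): cur=F back=2 fwd=0
After 9 (back): cur=X back=1 fwd=1

Answer: X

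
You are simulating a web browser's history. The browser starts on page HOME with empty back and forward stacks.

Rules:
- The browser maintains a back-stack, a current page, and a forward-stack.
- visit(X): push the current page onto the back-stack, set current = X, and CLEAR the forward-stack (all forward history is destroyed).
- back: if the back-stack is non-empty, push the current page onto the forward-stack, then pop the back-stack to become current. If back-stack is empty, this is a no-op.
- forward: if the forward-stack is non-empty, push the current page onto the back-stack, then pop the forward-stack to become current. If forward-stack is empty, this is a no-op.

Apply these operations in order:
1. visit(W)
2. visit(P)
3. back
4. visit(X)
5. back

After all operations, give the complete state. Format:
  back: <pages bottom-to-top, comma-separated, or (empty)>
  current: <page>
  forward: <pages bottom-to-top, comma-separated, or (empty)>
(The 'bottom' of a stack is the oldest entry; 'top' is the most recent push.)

After 1 (visit(W)): cur=W back=1 fwd=0
After 2 (visit(P)): cur=P back=2 fwd=0
After 3 (back): cur=W back=1 fwd=1
After 4 (visit(X)): cur=X back=2 fwd=0
After 5 (back): cur=W back=1 fwd=1

Answer: back: HOME
current: W
forward: X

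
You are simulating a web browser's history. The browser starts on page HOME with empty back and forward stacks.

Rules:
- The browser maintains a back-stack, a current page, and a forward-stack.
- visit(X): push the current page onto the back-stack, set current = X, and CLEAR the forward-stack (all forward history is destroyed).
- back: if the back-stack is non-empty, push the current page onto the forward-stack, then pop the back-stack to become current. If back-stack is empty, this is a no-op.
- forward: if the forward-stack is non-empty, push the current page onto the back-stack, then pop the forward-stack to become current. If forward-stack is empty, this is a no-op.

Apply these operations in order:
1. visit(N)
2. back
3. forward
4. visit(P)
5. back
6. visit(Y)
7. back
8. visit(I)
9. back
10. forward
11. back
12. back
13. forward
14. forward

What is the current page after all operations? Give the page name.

After 1 (visit(N)): cur=N back=1 fwd=0
After 2 (back): cur=HOME back=0 fwd=1
After 3 (forward): cur=N back=1 fwd=0
After 4 (visit(P)): cur=P back=2 fwd=0
After 5 (back): cur=N back=1 fwd=1
After 6 (visit(Y)): cur=Y back=2 fwd=0
After 7 (back): cur=N back=1 fwd=1
After 8 (visit(I)): cur=I back=2 fwd=0
After 9 (back): cur=N back=1 fwd=1
After 10 (forward): cur=I back=2 fwd=0
After 11 (back): cur=N back=1 fwd=1
After 12 (back): cur=HOME back=0 fwd=2
After 13 (forward): cur=N back=1 fwd=1
After 14 (forward): cur=I back=2 fwd=0

Answer: I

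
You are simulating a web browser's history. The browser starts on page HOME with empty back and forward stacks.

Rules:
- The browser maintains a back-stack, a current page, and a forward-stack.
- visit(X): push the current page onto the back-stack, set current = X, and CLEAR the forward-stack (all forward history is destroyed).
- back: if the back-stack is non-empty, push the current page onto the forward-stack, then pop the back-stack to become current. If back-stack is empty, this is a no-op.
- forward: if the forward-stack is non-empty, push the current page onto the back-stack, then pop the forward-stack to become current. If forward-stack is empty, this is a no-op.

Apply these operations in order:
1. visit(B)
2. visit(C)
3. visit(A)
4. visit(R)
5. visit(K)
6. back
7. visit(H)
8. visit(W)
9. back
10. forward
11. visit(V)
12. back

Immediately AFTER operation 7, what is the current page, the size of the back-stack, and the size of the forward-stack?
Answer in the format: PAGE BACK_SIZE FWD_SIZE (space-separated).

After 1 (visit(B)): cur=B back=1 fwd=0
After 2 (visit(C)): cur=C back=2 fwd=0
After 3 (visit(A)): cur=A back=3 fwd=0
After 4 (visit(R)): cur=R back=4 fwd=0
After 5 (visit(K)): cur=K back=5 fwd=0
After 6 (back): cur=R back=4 fwd=1
After 7 (visit(H)): cur=H back=5 fwd=0

H 5 0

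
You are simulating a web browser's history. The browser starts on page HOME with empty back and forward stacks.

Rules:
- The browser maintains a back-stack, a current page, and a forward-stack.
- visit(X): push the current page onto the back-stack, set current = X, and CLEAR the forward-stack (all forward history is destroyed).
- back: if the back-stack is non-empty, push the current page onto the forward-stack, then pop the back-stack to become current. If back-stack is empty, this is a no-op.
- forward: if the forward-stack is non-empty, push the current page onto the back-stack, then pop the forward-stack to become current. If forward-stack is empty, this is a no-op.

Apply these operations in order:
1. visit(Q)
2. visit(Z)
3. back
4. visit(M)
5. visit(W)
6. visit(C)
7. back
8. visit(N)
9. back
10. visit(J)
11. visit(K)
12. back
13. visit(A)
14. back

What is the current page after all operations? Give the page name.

Answer: J

Derivation:
After 1 (visit(Q)): cur=Q back=1 fwd=0
After 2 (visit(Z)): cur=Z back=2 fwd=0
After 3 (back): cur=Q back=1 fwd=1
After 4 (visit(M)): cur=M back=2 fwd=0
After 5 (visit(W)): cur=W back=3 fwd=0
After 6 (visit(C)): cur=C back=4 fwd=0
After 7 (back): cur=W back=3 fwd=1
After 8 (visit(N)): cur=N back=4 fwd=0
After 9 (back): cur=W back=3 fwd=1
After 10 (visit(J)): cur=J back=4 fwd=0
After 11 (visit(K)): cur=K back=5 fwd=0
After 12 (back): cur=J back=4 fwd=1
After 13 (visit(A)): cur=A back=5 fwd=0
After 14 (back): cur=J back=4 fwd=1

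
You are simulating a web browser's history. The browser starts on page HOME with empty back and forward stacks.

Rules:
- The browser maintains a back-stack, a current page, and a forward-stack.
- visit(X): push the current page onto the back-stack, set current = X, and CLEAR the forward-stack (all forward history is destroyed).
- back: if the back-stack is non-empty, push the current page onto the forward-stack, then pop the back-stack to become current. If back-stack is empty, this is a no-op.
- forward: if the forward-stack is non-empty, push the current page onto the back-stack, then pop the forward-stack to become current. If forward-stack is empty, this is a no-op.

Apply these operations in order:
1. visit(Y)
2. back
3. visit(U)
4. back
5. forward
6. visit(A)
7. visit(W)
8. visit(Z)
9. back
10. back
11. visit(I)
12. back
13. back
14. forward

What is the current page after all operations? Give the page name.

Answer: A

Derivation:
After 1 (visit(Y)): cur=Y back=1 fwd=0
After 2 (back): cur=HOME back=0 fwd=1
After 3 (visit(U)): cur=U back=1 fwd=0
After 4 (back): cur=HOME back=0 fwd=1
After 5 (forward): cur=U back=1 fwd=0
After 6 (visit(A)): cur=A back=2 fwd=0
After 7 (visit(W)): cur=W back=3 fwd=0
After 8 (visit(Z)): cur=Z back=4 fwd=0
After 9 (back): cur=W back=3 fwd=1
After 10 (back): cur=A back=2 fwd=2
After 11 (visit(I)): cur=I back=3 fwd=0
After 12 (back): cur=A back=2 fwd=1
After 13 (back): cur=U back=1 fwd=2
After 14 (forward): cur=A back=2 fwd=1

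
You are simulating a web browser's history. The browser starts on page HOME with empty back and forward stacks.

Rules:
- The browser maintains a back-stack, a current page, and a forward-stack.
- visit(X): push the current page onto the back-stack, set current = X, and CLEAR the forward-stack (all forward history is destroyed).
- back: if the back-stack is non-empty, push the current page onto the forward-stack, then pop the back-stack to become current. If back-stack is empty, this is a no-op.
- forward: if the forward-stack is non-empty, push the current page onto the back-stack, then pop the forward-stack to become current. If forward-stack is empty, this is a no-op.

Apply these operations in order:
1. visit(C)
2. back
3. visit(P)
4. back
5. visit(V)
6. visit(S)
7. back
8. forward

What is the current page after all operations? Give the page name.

After 1 (visit(C)): cur=C back=1 fwd=0
After 2 (back): cur=HOME back=0 fwd=1
After 3 (visit(P)): cur=P back=1 fwd=0
After 4 (back): cur=HOME back=0 fwd=1
After 5 (visit(V)): cur=V back=1 fwd=0
After 6 (visit(S)): cur=S back=2 fwd=0
After 7 (back): cur=V back=1 fwd=1
After 8 (forward): cur=S back=2 fwd=0

Answer: S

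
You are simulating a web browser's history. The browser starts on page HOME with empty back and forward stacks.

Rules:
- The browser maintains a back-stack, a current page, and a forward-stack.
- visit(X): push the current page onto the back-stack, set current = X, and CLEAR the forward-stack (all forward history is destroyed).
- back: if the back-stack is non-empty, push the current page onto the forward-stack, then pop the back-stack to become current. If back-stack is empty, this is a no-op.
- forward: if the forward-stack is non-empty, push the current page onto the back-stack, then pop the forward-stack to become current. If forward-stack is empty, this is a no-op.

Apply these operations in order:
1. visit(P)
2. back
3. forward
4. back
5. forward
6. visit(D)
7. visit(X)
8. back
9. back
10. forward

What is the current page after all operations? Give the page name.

Answer: D

Derivation:
After 1 (visit(P)): cur=P back=1 fwd=0
After 2 (back): cur=HOME back=0 fwd=1
After 3 (forward): cur=P back=1 fwd=0
After 4 (back): cur=HOME back=0 fwd=1
After 5 (forward): cur=P back=1 fwd=0
After 6 (visit(D)): cur=D back=2 fwd=0
After 7 (visit(X)): cur=X back=3 fwd=0
After 8 (back): cur=D back=2 fwd=1
After 9 (back): cur=P back=1 fwd=2
After 10 (forward): cur=D back=2 fwd=1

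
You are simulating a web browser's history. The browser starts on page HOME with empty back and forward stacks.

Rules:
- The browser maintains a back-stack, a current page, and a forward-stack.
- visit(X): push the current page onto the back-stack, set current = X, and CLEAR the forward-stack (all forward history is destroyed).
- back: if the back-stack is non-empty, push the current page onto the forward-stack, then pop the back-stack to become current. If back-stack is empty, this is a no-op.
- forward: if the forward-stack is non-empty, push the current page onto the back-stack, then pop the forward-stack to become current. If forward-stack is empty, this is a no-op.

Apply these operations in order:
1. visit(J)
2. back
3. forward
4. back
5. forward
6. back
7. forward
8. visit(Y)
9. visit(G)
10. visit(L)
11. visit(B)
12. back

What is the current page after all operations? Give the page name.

After 1 (visit(J)): cur=J back=1 fwd=0
After 2 (back): cur=HOME back=0 fwd=1
After 3 (forward): cur=J back=1 fwd=0
After 4 (back): cur=HOME back=0 fwd=1
After 5 (forward): cur=J back=1 fwd=0
After 6 (back): cur=HOME back=0 fwd=1
After 7 (forward): cur=J back=1 fwd=0
After 8 (visit(Y)): cur=Y back=2 fwd=0
After 9 (visit(G)): cur=G back=3 fwd=0
After 10 (visit(L)): cur=L back=4 fwd=0
After 11 (visit(B)): cur=B back=5 fwd=0
After 12 (back): cur=L back=4 fwd=1

Answer: L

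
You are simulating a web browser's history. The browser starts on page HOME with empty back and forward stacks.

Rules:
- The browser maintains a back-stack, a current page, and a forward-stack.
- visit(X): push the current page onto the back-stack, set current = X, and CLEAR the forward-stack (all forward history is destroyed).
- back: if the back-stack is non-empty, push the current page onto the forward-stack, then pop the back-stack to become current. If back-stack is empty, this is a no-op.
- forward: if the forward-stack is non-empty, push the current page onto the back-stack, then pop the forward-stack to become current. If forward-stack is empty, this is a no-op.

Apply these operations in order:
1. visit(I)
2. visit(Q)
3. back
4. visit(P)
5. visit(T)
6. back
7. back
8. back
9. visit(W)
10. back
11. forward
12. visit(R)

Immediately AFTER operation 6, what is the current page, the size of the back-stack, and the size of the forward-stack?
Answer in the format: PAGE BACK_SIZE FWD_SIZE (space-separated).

After 1 (visit(I)): cur=I back=1 fwd=0
After 2 (visit(Q)): cur=Q back=2 fwd=0
After 3 (back): cur=I back=1 fwd=1
After 4 (visit(P)): cur=P back=2 fwd=0
After 5 (visit(T)): cur=T back=3 fwd=0
After 6 (back): cur=P back=2 fwd=1

P 2 1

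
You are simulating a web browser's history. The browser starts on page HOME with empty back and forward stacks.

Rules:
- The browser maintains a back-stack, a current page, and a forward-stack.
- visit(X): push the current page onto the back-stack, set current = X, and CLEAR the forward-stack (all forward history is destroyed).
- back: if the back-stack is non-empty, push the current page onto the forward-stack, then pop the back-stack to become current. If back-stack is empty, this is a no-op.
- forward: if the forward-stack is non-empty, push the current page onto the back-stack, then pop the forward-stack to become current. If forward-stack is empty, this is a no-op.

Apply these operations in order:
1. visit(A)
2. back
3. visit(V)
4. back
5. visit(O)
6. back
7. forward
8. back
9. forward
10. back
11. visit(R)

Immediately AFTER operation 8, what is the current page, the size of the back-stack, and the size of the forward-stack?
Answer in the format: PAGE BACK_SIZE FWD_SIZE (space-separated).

After 1 (visit(A)): cur=A back=1 fwd=0
After 2 (back): cur=HOME back=0 fwd=1
After 3 (visit(V)): cur=V back=1 fwd=0
After 4 (back): cur=HOME back=0 fwd=1
After 5 (visit(O)): cur=O back=1 fwd=0
After 6 (back): cur=HOME back=0 fwd=1
After 7 (forward): cur=O back=1 fwd=0
After 8 (back): cur=HOME back=0 fwd=1

HOME 0 1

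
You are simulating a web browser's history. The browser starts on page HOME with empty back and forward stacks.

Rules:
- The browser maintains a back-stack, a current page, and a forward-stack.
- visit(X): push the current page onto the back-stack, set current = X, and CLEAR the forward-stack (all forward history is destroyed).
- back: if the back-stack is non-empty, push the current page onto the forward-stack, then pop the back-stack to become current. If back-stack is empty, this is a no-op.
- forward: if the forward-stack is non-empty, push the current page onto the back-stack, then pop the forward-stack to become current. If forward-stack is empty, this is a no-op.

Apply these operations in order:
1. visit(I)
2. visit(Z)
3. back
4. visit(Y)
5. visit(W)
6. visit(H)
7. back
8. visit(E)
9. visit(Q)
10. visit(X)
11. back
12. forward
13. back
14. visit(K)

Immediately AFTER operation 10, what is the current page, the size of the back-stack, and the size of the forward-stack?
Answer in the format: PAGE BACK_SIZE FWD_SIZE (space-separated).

After 1 (visit(I)): cur=I back=1 fwd=0
After 2 (visit(Z)): cur=Z back=2 fwd=0
After 3 (back): cur=I back=1 fwd=1
After 4 (visit(Y)): cur=Y back=2 fwd=0
After 5 (visit(W)): cur=W back=3 fwd=0
After 6 (visit(H)): cur=H back=4 fwd=0
After 7 (back): cur=W back=3 fwd=1
After 8 (visit(E)): cur=E back=4 fwd=0
After 9 (visit(Q)): cur=Q back=5 fwd=0
After 10 (visit(X)): cur=X back=6 fwd=0

X 6 0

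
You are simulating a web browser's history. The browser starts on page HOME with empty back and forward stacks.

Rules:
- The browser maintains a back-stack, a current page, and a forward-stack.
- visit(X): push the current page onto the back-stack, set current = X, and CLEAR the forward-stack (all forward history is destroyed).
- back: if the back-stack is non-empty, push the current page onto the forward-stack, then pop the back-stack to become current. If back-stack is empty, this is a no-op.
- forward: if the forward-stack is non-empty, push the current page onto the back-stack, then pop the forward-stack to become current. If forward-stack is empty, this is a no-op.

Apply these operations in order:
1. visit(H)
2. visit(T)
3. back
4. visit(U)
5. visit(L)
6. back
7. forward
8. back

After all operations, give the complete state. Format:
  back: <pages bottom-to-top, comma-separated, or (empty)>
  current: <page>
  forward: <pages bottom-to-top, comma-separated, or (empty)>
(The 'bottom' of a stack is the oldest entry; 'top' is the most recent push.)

After 1 (visit(H)): cur=H back=1 fwd=0
After 2 (visit(T)): cur=T back=2 fwd=0
After 3 (back): cur=H back=1 fwd=1
After 4 (visit(U)): cur=U back=2 fwd=0
After 5 (visit(L)): cur=L back=3 fwd=0
After 6 (back): cur=U back=2 fwd=1
After 7 (forward): cur=L back=3 fwd=0
After 8 (back): cur=U back=2 fwd=1

Answer: back: HOME,H
current: U
forward: L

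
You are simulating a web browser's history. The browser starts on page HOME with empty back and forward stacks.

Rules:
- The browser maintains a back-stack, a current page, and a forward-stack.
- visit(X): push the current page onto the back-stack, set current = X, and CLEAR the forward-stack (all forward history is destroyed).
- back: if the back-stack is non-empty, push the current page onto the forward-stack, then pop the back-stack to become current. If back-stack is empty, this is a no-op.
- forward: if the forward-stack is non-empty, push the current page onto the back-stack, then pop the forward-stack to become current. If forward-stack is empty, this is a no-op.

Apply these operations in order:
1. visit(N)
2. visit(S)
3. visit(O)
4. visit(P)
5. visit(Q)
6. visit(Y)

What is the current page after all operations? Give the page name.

Answer: Y

Derivation:
After 1 (visit(N)): cur=N back=1 fwd=0
After 2 (visit(S)): cur=S back=2 fwd=0
After 3 (visit(O)): cur=O back=3 fwd=0
After 4 (visit(P)): cur=P back=4 fwd=0
After 5 (visit(Q)): cur=Q back=5 fwd=0
After 6 (visit(Y)): cur=Y back=6 fwd=0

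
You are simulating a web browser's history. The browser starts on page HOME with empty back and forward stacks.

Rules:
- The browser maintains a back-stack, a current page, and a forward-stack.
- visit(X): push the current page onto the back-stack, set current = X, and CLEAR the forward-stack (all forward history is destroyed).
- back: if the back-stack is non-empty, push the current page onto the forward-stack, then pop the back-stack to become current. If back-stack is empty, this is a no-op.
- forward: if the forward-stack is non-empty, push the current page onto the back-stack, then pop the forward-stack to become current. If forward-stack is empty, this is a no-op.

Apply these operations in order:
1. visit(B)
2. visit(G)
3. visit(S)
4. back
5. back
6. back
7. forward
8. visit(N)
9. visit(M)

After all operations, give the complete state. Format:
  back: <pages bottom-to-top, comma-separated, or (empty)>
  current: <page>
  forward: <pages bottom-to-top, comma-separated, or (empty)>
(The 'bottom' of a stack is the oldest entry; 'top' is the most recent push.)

After 1 (visit(B)): cur=B back=1 fwd=0
After 2 (visit(G)): cur=G back=2 fwd=0
After 3 (visit(S)): cur=S back=3 fwd=0
After 4 (back): cur=G back=2 fwd=1
After 5 (back): cur=B back=1 fwd=2
After 6 (back): cur=HOME back=0 fwd=3
After 7 (forward): cur=B back=1 fwd=2
After 8 (visit(N)): cur=N back=2 fwd=0
After 9 (visit(M)): cur=M back=3 fwd=0

Answer: back: HOME,B,N
current: M
forward: (empty)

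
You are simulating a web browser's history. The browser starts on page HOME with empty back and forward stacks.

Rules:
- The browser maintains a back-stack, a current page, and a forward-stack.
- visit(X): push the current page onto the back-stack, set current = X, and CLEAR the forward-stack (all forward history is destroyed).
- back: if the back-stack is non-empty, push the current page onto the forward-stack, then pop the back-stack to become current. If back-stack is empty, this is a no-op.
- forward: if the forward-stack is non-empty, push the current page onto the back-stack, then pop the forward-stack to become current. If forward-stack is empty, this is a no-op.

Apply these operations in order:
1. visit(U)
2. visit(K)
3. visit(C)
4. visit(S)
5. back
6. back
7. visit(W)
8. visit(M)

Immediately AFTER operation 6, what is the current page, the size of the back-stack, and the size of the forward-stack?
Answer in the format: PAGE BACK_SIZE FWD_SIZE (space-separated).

After 1 (visit(U)): cur=U back=1 fwd=0
After 2 (visit(K)): cur=K back=2 fwd=0
After 3 (visit(C)): cur=C back=3 fwd=0
After 4 (visit(S)): cur=S back=4 fwd=0
After 5 (back): cur=C back=3 fwd=1
After 6 (back): cur=K back=2 fwd=2

K 2 2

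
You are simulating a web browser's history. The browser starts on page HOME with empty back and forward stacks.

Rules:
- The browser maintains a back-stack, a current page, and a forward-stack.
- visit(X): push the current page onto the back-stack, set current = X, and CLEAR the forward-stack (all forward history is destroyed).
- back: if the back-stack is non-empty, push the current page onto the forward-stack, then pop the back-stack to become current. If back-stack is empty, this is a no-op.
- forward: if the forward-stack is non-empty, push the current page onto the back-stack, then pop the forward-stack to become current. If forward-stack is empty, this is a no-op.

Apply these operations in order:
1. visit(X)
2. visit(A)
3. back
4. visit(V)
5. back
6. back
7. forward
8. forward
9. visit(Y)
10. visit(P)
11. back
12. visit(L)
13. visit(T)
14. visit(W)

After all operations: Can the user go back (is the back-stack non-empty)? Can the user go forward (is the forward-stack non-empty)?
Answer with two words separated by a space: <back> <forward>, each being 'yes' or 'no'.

Answer: yes no

Derivation:
After 1 (visit(X)): cur=X back=1 fwd=0
After 2 (visit(A)): cur=A back=2 fwd=0
After 3 (back): cur=X back=1 fwd=1
After 4 (visit(V)): cur=V back=2 fwd=0
After 5 (back): cur=X back=1 fwd=1
After 6 (back): cur=HOME back=0 fwd=2
After 7 (forward): cur=X back=1 fwd=1
After 8 (forward): cur=V back=2 fwd=0
After 9 (visit(Y)): cur=Y back=3 fwd=0
After 10 (visit(P)): cur=P back=4 fwd=0
After 11 (back): cur=Y back=3 fwd=1
After 12 (visit(L)): cur=L back=4 fwd=0
After 13 (visit(T)): cur=T back=5 fwd=0
After 14 (visit(W)): cur=W back=6 fwd=0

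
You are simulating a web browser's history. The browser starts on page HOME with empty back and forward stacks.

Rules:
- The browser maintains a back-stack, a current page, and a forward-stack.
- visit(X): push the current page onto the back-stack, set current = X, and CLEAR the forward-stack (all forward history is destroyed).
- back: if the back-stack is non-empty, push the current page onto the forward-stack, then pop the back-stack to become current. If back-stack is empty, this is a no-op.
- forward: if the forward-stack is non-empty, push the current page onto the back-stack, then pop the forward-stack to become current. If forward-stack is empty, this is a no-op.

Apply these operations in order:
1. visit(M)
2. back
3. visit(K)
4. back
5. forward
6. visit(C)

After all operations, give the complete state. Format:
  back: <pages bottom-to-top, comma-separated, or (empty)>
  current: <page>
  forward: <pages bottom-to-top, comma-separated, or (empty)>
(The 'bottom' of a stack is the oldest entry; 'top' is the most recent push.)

Answer: back: HOME,K
current: C
forward: (empty)

Derivation:
After 1 (visit(M)): cur=M back=1 fwd=0
After 2 (back): cur=HOME back=0 fwd=1
After 3 (visit(K)): cur=K back=1 fwd=0
After 4 (back): cur=HOME back=0 fwd=1
After 5 (forward): cur=K back=1 fwd=0
After 6 (visit(C)): cur=C back=2 fwd=0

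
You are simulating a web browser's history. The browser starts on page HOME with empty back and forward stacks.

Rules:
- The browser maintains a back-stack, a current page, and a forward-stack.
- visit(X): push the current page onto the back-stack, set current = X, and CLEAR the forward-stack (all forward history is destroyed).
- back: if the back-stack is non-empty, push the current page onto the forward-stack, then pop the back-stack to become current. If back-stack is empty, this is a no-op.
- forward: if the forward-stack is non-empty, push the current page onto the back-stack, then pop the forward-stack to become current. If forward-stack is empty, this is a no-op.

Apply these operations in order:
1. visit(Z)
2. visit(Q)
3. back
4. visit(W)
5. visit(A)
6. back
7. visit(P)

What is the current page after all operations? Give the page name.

After 1 (visit(Z)): cur=Z back=1 fwd=0
After 2 (visit(Q)): cur=Q back=2 fwd=0
After 3 (back): cur=Z back=1 fwd=1
After 4 (visit(W)): cur=W back=2 fwd=0
After 5 (visit(A)): cur=A back=3 fwd=0
After 6 (back): cur=W back=2 fwd=1
After 7 (visit(P)): cur=P back=3 fwd=0

Answer: P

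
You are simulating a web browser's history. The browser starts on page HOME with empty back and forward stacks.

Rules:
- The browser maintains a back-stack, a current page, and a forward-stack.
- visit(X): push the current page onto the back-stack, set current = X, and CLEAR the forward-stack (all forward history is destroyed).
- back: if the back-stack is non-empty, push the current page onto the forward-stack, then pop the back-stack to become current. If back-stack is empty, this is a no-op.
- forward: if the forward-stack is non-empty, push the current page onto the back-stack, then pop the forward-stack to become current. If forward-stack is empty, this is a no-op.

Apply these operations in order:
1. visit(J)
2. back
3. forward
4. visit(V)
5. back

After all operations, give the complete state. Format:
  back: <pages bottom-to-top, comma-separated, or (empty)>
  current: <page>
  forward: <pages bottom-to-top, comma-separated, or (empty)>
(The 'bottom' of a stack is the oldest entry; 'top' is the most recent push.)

After 1 (visit(J)): cur=J back=1 fwd=0
After 2 (back): cur=HOME back=0 fwd=1
After 3 (forward): cur=J back=1 fwd=0
After 4 (visit(V)): cur=V back=2 fwd=0
After 5 (back): cur=J back=1 fwd=1

Answer: back: HOME
current: J
forward: V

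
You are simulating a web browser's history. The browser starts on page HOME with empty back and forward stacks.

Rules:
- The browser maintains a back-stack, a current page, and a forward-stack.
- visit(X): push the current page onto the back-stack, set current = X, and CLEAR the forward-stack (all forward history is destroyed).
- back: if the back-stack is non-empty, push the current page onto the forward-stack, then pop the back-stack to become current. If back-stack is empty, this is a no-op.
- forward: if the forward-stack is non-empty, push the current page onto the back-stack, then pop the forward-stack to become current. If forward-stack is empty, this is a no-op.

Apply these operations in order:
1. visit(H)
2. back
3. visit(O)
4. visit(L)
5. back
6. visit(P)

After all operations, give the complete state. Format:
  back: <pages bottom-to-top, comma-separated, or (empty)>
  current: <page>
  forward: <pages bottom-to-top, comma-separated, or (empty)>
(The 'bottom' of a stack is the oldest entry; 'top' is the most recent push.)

Answer: back: HOME,O
current: P
forward: (empty)

Derivation:
After 1 (visit(H)): cur=H back=1 fwd=0
After 2 (back): cur=HOME back=0 fwd=1
After 3 (visit(O)): cur=O back=1 fwd=0
After 4 (visit(L)): cur=L back=2 fwd=0
After 5 (back): cur=O back=1 fwd=1
After 6 (visit(P)): cur=P back=2 fwd=0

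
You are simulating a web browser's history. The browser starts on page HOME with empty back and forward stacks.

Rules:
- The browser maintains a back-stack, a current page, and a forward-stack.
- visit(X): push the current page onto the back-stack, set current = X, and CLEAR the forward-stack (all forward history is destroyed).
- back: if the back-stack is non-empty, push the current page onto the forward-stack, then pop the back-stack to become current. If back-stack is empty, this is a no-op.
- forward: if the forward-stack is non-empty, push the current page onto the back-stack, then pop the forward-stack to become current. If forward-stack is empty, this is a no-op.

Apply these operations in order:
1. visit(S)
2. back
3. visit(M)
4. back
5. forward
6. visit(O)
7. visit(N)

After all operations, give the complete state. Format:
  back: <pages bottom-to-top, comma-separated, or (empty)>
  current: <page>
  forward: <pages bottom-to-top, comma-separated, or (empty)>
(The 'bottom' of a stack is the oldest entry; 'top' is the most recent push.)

After 1 (visit(S)): cur=S back=1 fwd=0
After 2 (back): cur=HOME back=0 fwd=1
After 3 (visit(M)): cur=M back=1 fwd=0
After 4 (back): cur=HOME back=0 fwd=1
After 5 (forward): cur=M back=1 fwd=0
After 6 (visit(O)): cur=O back=2 fwd=0
After 7 (visit(N)): cur=N back=3 fwd=0

Answer: back: HOME,M,O
current: N
forward: (empty)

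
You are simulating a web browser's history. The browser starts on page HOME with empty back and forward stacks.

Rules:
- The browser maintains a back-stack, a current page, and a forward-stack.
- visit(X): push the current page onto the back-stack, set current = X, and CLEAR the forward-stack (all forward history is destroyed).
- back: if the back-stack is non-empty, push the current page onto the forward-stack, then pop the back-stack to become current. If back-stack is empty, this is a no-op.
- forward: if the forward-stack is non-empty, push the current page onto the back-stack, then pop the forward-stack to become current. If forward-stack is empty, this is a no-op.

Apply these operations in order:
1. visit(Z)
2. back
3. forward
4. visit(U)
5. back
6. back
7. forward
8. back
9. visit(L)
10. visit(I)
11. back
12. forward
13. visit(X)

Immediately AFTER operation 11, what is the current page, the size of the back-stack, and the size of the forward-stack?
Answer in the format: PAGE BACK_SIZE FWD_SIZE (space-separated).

After 1 (visit(Z)): cur=Z back=1 fwd=0
After 2 (back): cur=HOME back=0 fwd=1
After 3 (forward): cur=Z back=1 fwd=0
After 4 (visit(U)): cur=U back=2 fwd=0
After 5 (back): cur=Z back=1 fwd=1
After 6 (back): cur=HOME back=0 fwd=2
After 7 (forward): cur=Z back=1 fwd=1
After 8 (back): cur=HOME back=0 fwd=2
After 9 (visit(L)): cur=L back=1 fwd=0
After 10 (visit(I)): cur=I back=2 fwd=0
After 11 (back): cur=L back=1 fwd=1

L 1 1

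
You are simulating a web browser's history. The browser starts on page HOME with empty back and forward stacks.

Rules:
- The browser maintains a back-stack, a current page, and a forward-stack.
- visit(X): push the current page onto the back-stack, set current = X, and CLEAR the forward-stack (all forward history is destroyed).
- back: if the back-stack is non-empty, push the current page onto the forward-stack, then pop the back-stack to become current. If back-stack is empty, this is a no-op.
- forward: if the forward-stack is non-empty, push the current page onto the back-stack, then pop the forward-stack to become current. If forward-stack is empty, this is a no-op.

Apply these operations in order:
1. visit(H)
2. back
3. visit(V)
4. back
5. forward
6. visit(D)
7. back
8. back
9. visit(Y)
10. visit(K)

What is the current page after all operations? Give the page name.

Answer: K

Derivation:
After 1 (visit(H)): cur=H back=1 fwd=0
After 2 (back): cur=HOME back=0 fwd=1
After 3 (visit(V)): cur=V back=1 fwd=0
After 4 (back): cur=HOME back=0 fwd=1
After 5 (forward): cur=V back=1 fwd=0
After 6 (visit(D)): cur=D back=2 fwd=0
After 7 (back): cur=V back=1 fwd=1
After 8 (back): cur=HOME back=0 fwd=2
After 9 (visit(Y)): cur=Y back=1 fwd=0
After 10 (visit(K)): cur=K back=2 fwd=0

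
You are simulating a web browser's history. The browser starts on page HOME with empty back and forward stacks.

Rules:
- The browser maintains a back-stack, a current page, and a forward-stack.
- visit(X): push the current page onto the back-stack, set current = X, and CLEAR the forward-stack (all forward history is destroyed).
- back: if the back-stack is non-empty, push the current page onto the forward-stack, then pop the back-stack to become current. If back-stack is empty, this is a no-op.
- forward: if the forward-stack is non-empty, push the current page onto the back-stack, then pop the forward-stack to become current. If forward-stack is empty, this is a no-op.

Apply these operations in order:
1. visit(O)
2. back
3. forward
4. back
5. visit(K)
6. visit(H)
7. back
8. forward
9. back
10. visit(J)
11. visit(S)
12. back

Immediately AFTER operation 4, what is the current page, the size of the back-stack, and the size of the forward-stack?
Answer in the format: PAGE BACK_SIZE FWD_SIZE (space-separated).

After 1 (visit(O)): cur=O back=1 fwd=0
After 2 (back): cur=HOME back=0 fwd=1
After 3 (forward): cur=O back=1 fwd=0
After 4 (back): cur=HOME back=0 fwd=1

HOME 0 1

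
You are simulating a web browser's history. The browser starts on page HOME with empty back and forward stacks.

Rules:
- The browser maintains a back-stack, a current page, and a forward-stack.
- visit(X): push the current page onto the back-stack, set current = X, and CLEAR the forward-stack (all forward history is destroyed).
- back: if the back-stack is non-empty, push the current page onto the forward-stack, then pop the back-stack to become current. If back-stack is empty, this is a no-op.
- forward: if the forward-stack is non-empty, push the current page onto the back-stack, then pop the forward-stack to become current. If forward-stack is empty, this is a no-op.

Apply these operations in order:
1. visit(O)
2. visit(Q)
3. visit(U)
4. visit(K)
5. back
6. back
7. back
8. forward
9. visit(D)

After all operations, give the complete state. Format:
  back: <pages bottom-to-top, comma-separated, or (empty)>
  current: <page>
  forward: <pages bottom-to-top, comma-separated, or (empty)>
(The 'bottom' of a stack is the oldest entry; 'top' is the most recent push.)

After 1 (visit(O)): cur=O back=1 fwd=0
After 2 (visit(Q)): cur=Q back=2 fwd=0
After 3 (visit(U)): cur=U back=3 fwd=0
After 4 (visit(K)): cur=K back=4 fwd=0
After 5 (back): cur=U back=3 fwd=1
After 6 (back): cur=Q back=2 fwd=2
After 7 (back): cur=O back=1 fwd=3
After 8 (forward): cur=Q back=2 fwd=2
After 9 (visit(D)): cur=D back=3 fwd=0

Answer: back: HOME,O,Q
current: D
forward: (empty)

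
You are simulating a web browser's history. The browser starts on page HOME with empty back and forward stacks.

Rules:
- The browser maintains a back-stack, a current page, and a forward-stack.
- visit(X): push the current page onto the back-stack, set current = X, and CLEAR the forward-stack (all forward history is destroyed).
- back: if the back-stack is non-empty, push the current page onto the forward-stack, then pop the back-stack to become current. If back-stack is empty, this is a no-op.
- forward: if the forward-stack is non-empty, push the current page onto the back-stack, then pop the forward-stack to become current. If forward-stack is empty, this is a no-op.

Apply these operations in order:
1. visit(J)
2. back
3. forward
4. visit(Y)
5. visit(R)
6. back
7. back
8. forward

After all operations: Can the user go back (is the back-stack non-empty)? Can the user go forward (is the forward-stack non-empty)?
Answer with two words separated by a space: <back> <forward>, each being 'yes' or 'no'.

After 1 (visit(J)): cur=J back=1 fwd=0
After 2 (back): cur=HOME back=0 fwd=1
After 3 (forward): cur=J back=1 fwd=0
After 4 (visit(Y)): cur=Y back=2 fwd=0
After 5 (visit(R)): cur=R back=3 fwd=0
After 6 (back): cur=Y back=2 fwd=1
After 7 (back): cur=J back=1 fwd=2
After 8 (forward): cur=Y back=2 fwd=1

Answer: yes yes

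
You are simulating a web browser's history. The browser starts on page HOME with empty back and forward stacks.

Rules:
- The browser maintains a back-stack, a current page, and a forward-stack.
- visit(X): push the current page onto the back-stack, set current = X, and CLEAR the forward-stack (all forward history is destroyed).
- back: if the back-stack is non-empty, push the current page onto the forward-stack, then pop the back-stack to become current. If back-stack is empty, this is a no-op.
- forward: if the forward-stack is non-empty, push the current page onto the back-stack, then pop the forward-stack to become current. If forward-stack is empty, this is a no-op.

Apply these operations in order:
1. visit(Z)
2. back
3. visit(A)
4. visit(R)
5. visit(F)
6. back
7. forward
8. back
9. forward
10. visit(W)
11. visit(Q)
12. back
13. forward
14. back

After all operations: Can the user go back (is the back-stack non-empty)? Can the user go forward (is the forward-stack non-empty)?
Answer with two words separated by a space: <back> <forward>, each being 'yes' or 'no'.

After 1 (visit(Z)): cur=Z back=1 fwd=0
After 2 (back): cur=HOME back=0 fwd=1
After 3 (visit(A)): cur=A back=1 fwd=0
After 4 (visit(R)): cur=R back=2 fwd=0
After 5 (visit(F)): cur=F back=3 fwd=0
After 6 (back): cur=R back=2 fwd=1
After 7 (forward): cur=F back=3 fwd=0
After 8 (back): cur=R back=2 fwd=1
After 9 (forward): cur=F back=3 fwd=0
After 10 (visit(W)): cur=W back=4 fwd=0
After 11 (visit(Q)): cur=Q back=5 fwd=0
After 12 (back): cur=W back=4 fwd=1
After 13 (forward): cur=Q back=5 fwd=0
After 14 (back): cur=W back=4 fwd=1

Answer: yes yes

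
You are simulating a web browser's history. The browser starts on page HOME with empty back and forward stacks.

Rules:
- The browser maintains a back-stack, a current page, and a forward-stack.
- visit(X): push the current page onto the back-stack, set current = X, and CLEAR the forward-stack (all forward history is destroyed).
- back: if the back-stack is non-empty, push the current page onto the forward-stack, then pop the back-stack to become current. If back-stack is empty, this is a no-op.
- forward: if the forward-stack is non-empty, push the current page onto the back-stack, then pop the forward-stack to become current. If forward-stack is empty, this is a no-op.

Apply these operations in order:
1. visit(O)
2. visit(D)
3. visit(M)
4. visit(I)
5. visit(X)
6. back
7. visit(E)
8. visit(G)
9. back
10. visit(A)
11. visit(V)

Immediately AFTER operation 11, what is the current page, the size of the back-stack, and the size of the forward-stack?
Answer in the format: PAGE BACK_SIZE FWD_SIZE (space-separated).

After 1 (visit(O)): cur=O back=1 fwd=0
After 2 (visit(D)): cur=D back=2 fwd=0
After 3 (visit(M)): cur=M back=3 fwd=0
After 4 (visit(I)): cur=I back=4 fwd=0
After 5 (visit(X)): cur=X back=5 fwd=0
After 6 (back): cur=I back=4 fwd=1
After 7 (visit(E)): cur=E back=5 fwd=0
After 8 (visit(G)): cur=G back=6 fwd=0
After 9 (back): cur=E back=5 fwd=1
After 10 (visit(A)): cur=A back=6 fwd=0
After 11 (visit(V)): cur=V back=7 fwd=0

V 7 0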